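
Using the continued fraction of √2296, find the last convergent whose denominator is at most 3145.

55152/1151

√2296 = [47; 1, 10, 1, 94, …] (period length 4).
Convergents:
  p_0/q_0 = 47/1
  p_1/q_1 = 48/1
  p_2/q_2 = 527/11
  p_3/q_3 = 575/12
  p_4/q_4 = 54577/1139
  p_5/q_5 = 55152/1151
  p_6/q_6 = 606097/12649
q_5 = 1151 ≤ 3145 < 12649 = q_6, so the answer is 55152/1151.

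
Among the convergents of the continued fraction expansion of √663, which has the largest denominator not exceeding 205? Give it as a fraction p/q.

5227/203

√663 = [25; 1, 2, 1, 50, …] (period length 4).
Convergents:
  p_0/q_0 = 25/1
  p_1/q_1 = 26/1
  p_2/q_2 = 77/3
  p_3/q_3 = 103/4
  p_4/q_4 = 5227/203
  p_5/q_5 = 5330/207
q_4 = 203 ≤ 205 < 207 = q_5, so the answer is 5227/203.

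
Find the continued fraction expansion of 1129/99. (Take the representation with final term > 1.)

1129 = 11×99 + 40
99 = 2×40 + 19
40 = 2×19 + 2
19 = 9×2 + 1
2 = 2×1 + 0  (stop)
So 1129/99 = [11; 2, 2, 9, 2].

[11; 2, 2, 9, 2]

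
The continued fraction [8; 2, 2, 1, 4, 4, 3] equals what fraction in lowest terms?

3791/450

Fold from the inside: start with 3/1.
  4 + 1/3 = 13/3
  4 + 3/13 = 55/13
  1 + 13/55 = 68/55
  2 + 55/68 = 191/68
  2 + 68/191 = 450/191
  8 + 191/450 = 3791/450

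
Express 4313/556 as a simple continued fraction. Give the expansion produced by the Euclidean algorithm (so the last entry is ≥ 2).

4313 = 7·556 + 421
556 = 1·421 + 135
421 = 3·135 + 16
135 = 8·16 + 7
16 = 2·7 + 2
7 = 3·2 + 1
2 = 2·1 + 0  (stop)
So 4313/556 = [7; 1, 3, 8, 2, 3, 2].

[7; 1, 3, 8, 2, 3, 2]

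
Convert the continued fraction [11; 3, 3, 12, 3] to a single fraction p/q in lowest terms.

4283/379

Using pₖ = aₖpₖ₋₁ + pₖ₋₂ and qₖ = aₖqₖ₋₁ + qₖ₋₂:
  k=0: a=11, p=11, q=1
  k=1: a=3, p=34, q=3
  k=2: a=3, p=113, q=10
  k=3: a=12, p=1390, q=123
  k=4: a=3, p=4283, q=379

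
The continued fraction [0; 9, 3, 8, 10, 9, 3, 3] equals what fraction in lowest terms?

23779/221624

Fold from the inside: start with 3/1.
  3 + 1/3 = 10/3
  9 + 3/10 = 93/10
  10 + 10/93 = 940/93
  8 + 93/940 = 7613/940
  3 + 940/7613 = 23779/7613
  9 + 7613/23779 = 221624/23779
  0 + 23779/221624 = 23779/221624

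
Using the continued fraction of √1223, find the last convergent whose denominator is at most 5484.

√1223 = [34; 1, 33, 1, 68, …] (period length 4).
Convergents:
  p_0/q_0 = 34/1
  p_1/q_1 = 35/1
  p_2/q_2 = 1189/34
  p_3/q_3 = 1224/35
  p_4/q_4 = 84421/2414
  p_5/q_5 = 85645/2449
  p_6/q_6 = 2910706/83231
q_5 = 2449 ≤ 5484 < 83231 = q_6, so the answer is 85645/2449.

85645/2449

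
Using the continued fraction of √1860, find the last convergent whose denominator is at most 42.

√1860 = [43; 7, 1, 4, 1, 7, 86, …] (period length 6).
Convergents:
  p_0/q_0 = 43/1
  p_1/q_1 = 302/7
  p_2/q_2 = 345/8
  p_3/q_3 = 1682/39
  p_4/q_4 = 2027/47
q_3 = 39 ≤ 42 < 47 = q_4, so the answer is 1682/39.

1682/39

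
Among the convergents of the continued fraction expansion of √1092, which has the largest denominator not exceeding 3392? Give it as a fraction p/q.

48015/1453

√1092 = [33; 22, 66, …] (period length 2).
Convergents:
  p_0/q_0 = 33/1
  p_1/q_1 = 727/22
  p_2/q_2 = 48015/1453
  p_3/q_3 = 1057057/31988
q_2 = 1453 ≤ 3392 < 31988 = q_3, so the answer is 48015/1453.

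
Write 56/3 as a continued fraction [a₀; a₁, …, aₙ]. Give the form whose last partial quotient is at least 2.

56 = 18*3 + 2
3 = 1*2 + 1
2 = 2*1 + 0  (stop)
So 56/3 = [18; 1, 2].

[18; 1, 2]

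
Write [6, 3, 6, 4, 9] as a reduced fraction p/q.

Fold from the inside: start with 9/1.
  4 + 1/9 = 37/9
  6 + 9/37 = 231/37
  3 + 37/231 = 730/231
  6 + 231/730 = 4611/730

4611/730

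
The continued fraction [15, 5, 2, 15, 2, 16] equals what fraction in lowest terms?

Using pₖ = aₖpₖ₋₁ + pₖ₋₂ and qₖ = aₖqₖ₋₁ + qₖ₋₂:
  k=0: a=15, p=15, q=1
  k=1: a=5, p=76, q=5
  k=2: a=2, p=167, q=11
  k=3: a=15, p=2581, q=170
  k=4: a=2, p=5329, q=351
  k=5: a=16, p=87845, q=5786

87845/5786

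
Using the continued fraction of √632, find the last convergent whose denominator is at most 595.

7743/308

√632 = [25; 7, 6, 7, 50, …] (period length 4).
Convergents:
  p_0/q_0 = 25/1
  p_1/q_1 = 176/7
  p_2/q_2 = 1081/43
  p_3/q_3 = 7743/308
  p_4/q_4 = 388231/15443
q_3 = 308 ≤ 595 < 15443 = q_4, so the answer is 7743/308.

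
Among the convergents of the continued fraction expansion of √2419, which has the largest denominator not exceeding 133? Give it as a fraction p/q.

2951/60

√2419 = [49; 5, 2, 5, 98, …] (period length 4).
Convergents:
  p_0/q_0 = 49/1
  p_1/q_1 = 246/5
  p_2/q_2 = 541/11
  p_3/q_3 = 2951/60
  p_4/q_4 = 289739/5891
q_3 = 60 ≤ 133 < 5891 = q_4, so the answer is 2951/60.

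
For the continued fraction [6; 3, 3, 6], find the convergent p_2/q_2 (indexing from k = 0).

Using pₖ = aₖpₖ₋₁ + pₖ₋₂, qₖ = aₖqₖ₋₁ + qₖ₋₂ (with p₋₁=1, p₋₂=0, q₋₁=0, q₋₂=1):
  k=0: a=6, p=6, q=1
  k=1: a=3, p=19, q=3
  k=2: a=3, p=63, q=10

63/10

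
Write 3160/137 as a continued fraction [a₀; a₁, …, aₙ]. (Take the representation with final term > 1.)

3160 = 23×137 + 9
137 = 15×9 + 2
9 = 4×2 + 1
2 = 2×1 + 0  (stop)
So 3160/137 = [23; 15, 4, 2].

[23; 15, 4, 2]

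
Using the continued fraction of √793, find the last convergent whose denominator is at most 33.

704/25

√793 = [28; 6, 4, 6, 56, …] (period length 4).
Convergents:
  p_0/q_0 = 28/1
  p_1/q_1 = 169/6
  p_2/q_2 = 704/25
  p_3/q_3 = 4393/156
q_2 = 25 ≤ 33 < 156 = q_3, so the answer is 704/25.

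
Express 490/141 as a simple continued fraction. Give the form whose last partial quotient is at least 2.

[3; 2, 9, 1, 1, 3]

490 = 3×141 + 67
141 = 2×67 + 7
67 = 9×7 + 4
7 = 1×4 + 3
4 = 1×3 + 1
3 = 3×1 + 0  (stop)
So 490/141 = [3; 2, 9, 1, 1, 3].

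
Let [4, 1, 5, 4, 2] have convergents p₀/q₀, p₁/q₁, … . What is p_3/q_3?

121/25

Using pₖ = aₖpₖ₋₁ + pₖ₋₂, qₖ = aₖqₖ₋₁ + qₖ₋₂ (with p₋₁=1, p₋₂=0, q₋₁=0, q₋₂=1):
  k=0: a=4, p=4, q=1
  k=1: a=1, p=5, q=1
  k=2: a=5, p=29, q=6
  k=3: a=4, p=121, q=25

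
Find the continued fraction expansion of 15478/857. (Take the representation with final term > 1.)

[18; 16, 2, 12, 2]

15478 = 18×857 + 52
857 = 16×52 + 25
52 = 2×25 + 2
25 = 12×2 + 1
2 = 2×1 + 0  (stop)
So 15478/857 = [18; 16, 2, 12, 2].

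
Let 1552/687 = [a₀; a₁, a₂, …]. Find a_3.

1552 = 2·687 + 178   →  a_0 = 2
687 = 3·178 + 153   →  a_1 = 3
178 = 1·153 + 25   →  a_2 = 1
153 = 6·25 + 3   →  a_3 = 6

6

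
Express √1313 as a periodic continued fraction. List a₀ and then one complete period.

a₀ = ⌊√1313⌋ = 36.
With m₀=0, d₀=1 and mₖ₊₁ = dₖaₖ − mₖ, dₖ₊₁ = (n − mₖ₊₁²)/dₖ, aₖ₊₁ = ⌊(a₀+mₖ₊₁)/dₖ₊₁⌋:
  k=1: m=36, d=17, a=4
  k=2: m=32, d=17, a=4
  k=3: m=36, d=1, a=72
d=1 and a=2a₀=72 at k=3, so the next step gives (m, d) = (36, 17) again — its k=1 value — and the period has length 3.

[36; 4, 4, 72]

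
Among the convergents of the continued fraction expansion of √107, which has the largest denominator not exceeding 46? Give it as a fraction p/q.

331/32

√107 = [10; 2, 1, 9, 1, 2, 20, …] (period length 6).
Convergents:
  p_0/q_0 = 10/1
  p_1/q_1 = 21/2
  p_2/q_2 = 31/3
  p_3/q_3 = 300/29
  p_4/q_4 = 331/32
  p_5/q_5 = 962/93
q_4 = 32 ≤ 46 < 93 = q_5, so the answer is 331/32.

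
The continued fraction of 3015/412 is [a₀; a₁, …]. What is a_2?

6

3015 = 7·412 + 131   →  a_0 = 7
412 = 3·131 + 19   →  a_1 = 3
131 = 6·19 + 17   →  a_2 = 6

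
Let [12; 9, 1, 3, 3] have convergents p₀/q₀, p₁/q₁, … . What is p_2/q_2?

Using pₖ = aₖpₖ₋₁ + pₖ₋₂, qₖ = aₖqₖ₋₁ + qₖ₋₂ (with p₋₁=1, p₋₂=0, q₋₁=0, q₋₂=1):
  k=0: a=12, p=12, q=1
  k=1: a=9, p=109, q=9
  k=2: a=1, p=121, q=10

121/10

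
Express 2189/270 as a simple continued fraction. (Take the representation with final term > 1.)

[8; 9, 3, 4, 2]

2189 = 8*270 + 29
270 = 9*29 + 9
29 = 3*9 + 2
9 = 4*2 + 1
2 = 2*1 + 0  (stop)
So 2189/270 = [8; 9, 3, 4, 2].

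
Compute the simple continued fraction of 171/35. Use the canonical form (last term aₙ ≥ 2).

171 = 4·35 + 31
35 = 1·31 + 4
31 = 7·4 + 3
4 = 1·3 + 1
3 = 3·1 + 0  (stop)
So 171/35 = [4; 1, 7, 1, 3].

[4; 1, 7, 1, 3]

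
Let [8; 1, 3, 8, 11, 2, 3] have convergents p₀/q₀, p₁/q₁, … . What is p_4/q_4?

3214/367

Using pₖ = aₖpₖ₋₁ + pₖ₋₂, qₖ = aₖqₖ₋₁ + qₖ₋₂ (with p₋₁=1, p₋₂=0, q₋₁=0, q₋₂=1):
  k=0: a=8, p=8, q=1
  k=1: a=1, p=9, q=1
  k=2: a=3, p=35, q=4
  k=3: a=8, p=289, q=33
  k=4: a=11, p=3214, q=367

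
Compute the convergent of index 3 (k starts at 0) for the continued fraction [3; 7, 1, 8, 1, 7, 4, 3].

222/71

Using pₖ = aₖpₖ₋₁ + pₖ₋₂, qₖ = aₖqₖ₋₁ + qₖ₋₂ (with p₋₁=1, p₋₂=0, q₋₁=0, q₋₂=1):
  k=0: a=3, p=3, q=1
  k=1: a=7, p=22, q=7
  k=2: a=1, p=25, q=8
  k=3: a=8, p=222, q=71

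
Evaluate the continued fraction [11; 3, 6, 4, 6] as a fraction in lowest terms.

5579/493

Fold from the inside: start with 6/1.
  4 + 1/6 = 25/6
  6 + 6/25 = 156/25
  3 + 25/156 = 493/156
  11 + 156/493 = 5579/493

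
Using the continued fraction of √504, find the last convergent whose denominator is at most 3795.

√504 = [22; 2, 4, 2, 44, …] (period length 4).
Convergents:
  p_0/q_0 = 22/1
  p_1/q_1 = 45/2
  p_2/q_2 = 202/9
  p_3/q_3 = 449/20
  p_4/q_4 = 19958/889
  p_5/q_5 = 40365/1798
  p_6/q_6 = 181418/8081
q_5 = 1798 ≤ 3795 < 8081 = q_6, so the answer is 40365/1798.

40365/1798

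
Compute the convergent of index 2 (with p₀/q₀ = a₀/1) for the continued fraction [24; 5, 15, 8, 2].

1839/76

Using pₖ = aₖpₖ₋₁ + pₖ₋₂, qₖ = aₖqₖ₋₁ + qₖ₋₂ (with p₋₁=1, p₋₂=0, q₋₁=0, q₋₂=1):
  k=0: a=24, p=24, q=1
  k=1: a=5, p=121, q=5
  k=2: a=15, p=1839, q=76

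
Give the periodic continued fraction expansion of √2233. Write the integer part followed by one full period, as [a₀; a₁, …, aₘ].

a₀ = ⌊√2233⌋ = 47.
With m₀=0, d₀=1 and mₖ₊₁ = dₖaₖ − mₖ, dₖ₊₁ = (n − mₖ₊₁²)/dₖ, aₖ₊₁ = ⌊(a₀+mₖ₊₁)/dₖ₊₁⌋:
  k=1: m=47, d=24, a=3
  k=2: m=25, d=67, a=1
  k=3: m=42, d=7, a=12
  k=4: m=42, d=67, a=1
  k=5: m=25, d=24, a=3
  k=6: m=47, d=1, a=94
d=1 and a=2a₀=94 at k=6, so the next step gives (m, d) = (47, 24) again — its k=1 value — and the period has length 6.

[47; 3, 1, 12, 1, 3, 94]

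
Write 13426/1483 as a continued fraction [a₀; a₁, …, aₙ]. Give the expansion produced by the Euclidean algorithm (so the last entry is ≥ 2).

[9; 18, 1, 3, 2, 1, 1, 3]

13426 = 9×1483 + 79
1483 = 18×79 + 61
79 = 1×61 + 18
61 = 3×18 + 7
18 = 2×7 + 4
7 = 1×4 + 3
4 = 1×3 + 1
3 = 3×1 + 0  (stop)
So 13426/1483 = [9; 18, 1, 3, 2, 1, 1, 3].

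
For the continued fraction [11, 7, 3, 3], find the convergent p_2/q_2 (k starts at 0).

245/22

Using pₖ = aₖpₖ₋₁ + pₖ₋₂, qₖ = aₖqₖ₋₁ + qₖ₋₂ (with p₋₁=1, p₋₂=0, q₋₁=0, q₋₂=1):
  k=0: a=11, p=11, q=1
  k=1: a=7, p=78, q=7
  k=2: a=3, p=245, q=22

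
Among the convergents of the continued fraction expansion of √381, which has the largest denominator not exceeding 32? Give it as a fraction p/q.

√381 = [19; 1, 1, 12, 1, 1, 38, …] (period length 6).
Convergents:
  p_0/q_0 = 19/1
  p_1/q_1 = 20/1
  p_2/q_2 = 39/2
  p_3/q_3 = 488/25
  p_4/q_4 = 527/27
  p_5/q_5 = 1015/52
q_4 = 27 ≤ 32 < 52 = q_5, so the answer is 527/27.

527/27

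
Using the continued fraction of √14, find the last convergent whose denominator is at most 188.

449/120

√14 = [3; 1, 2, 1, 6, …] (period length 4).
Convergents:
  p_0/q_0 = 3/1
  p_1/q_1 = 4/1
  p_2/q_2 = 11/3
  p_3/q_3 = 15/4
  p_4/q_4 = 101/27
  p_5/q_5 = 116/31
  p_6/q_6 = 333/89
  p_7/q_7 = 449/120
  p_8/q_8 = 3027/809
q_7 = 120 ≤ 188 < 809 = q_8, so the answer is 449/120.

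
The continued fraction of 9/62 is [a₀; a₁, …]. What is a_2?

1

9 = 0·62 + 9   →  a_0 = 0
62 = 6·9 + 8   →  a_1 = 6
9 = 1·8 + 1   →  a_2 = 1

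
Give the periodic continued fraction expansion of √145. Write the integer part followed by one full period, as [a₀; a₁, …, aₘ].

[12; 24]

a₀ = ⌊√145⌋ = 12.
With m₀=0, d₀=1 and mₖ₊₁ = dₖaₖ − mₖ, dₖ₊₁ = (n − mₖ₊₁²)/dₖ, aₖ₊₁ = ⌊(a₀+mₖ₊₁)/dₖ₊₁⌋:
  k=1: m=12, d=1, a=24
d=1 and a=2a₀=24 at k=1, so the next step gives (m, d) = (12, 1) again — its k=1 value — and the period has length 1.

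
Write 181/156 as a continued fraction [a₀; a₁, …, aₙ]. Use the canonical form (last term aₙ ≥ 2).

181 = 1×156 + 25
156 = 6×25 + 6
25 = 4×6 + 1
6 = 6×1 + 0  (stop)
So 181/156 = [1; 6, 4, 6].

[1; 6, 4, 6]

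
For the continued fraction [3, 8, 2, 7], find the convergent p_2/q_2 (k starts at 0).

Using pₖ = aₖpₖ₋₁ + pₖ₋₂, qₖ = aₖqₖ₋₁ + qₖ₋₂ (with p₋₁=1, p₋₂=0, q₋₁=0, q₋₂=1):
  k=0: a=3, p=3, q=1
  k=1: a=8, p=25, q=8
  k=2: a=2, p=53, q=17

53/17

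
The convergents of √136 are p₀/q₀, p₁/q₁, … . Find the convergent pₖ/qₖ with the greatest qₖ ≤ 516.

2449/210

√136 = [11; 1, 1, 1, 22, …] (period length 4).
Convergents:
  p_0/q_0 = 11/1
  p_1/q_1 = 12/1
  p_2/q_2 = 23/2
  p_3/q_3 = 35/3
  p_4/q_4 = 793/68
  p_5/q_5 = 828/71
  p_6/q_6 = 1621/139
  p_7/q_7 = 2449/210
  p_8/q_8 = 55499/4759
q_7 = 210 ≤ 516 < 4759 = q_8, so the answer is 2449/210.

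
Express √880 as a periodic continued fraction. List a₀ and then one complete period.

a₀ = ⌊√880⌋ = 29.
With m₀=0, d₀=1 and mₖ₊₁ = dₖaₖ − mₖ, dₖ₊₁ = (n − mₖ₊₁²)/dₖ, aₖ₊₁ = ⌊(a₀+mₖ₊₁)/dₖ₊₁⌋:
  k=1: m=29, d=39, a=1
  k=2: m=10, d=20, a=1
  k=3: m=10, d=39, a=1
  k=4: m=29, d=1, a=58
d=1 and a=2a₀=58 at k=4, so the next step gives (m, d) = (29, 39) again — its k=1 value — and the period has length 4.

[29; 1, 1, 1, 58]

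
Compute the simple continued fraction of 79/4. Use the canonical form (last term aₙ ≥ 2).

79 = 19·4 + 3
4 = 1·3 + 1
3 = 3·1 + 0  (stop)
So 79/4 = [19; 1, 3].

[19; 1, 3]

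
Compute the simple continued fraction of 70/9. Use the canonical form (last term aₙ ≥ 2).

[7; 1, 3, 2]

70 = 7×9 + 7
9 = 1×7 + 2
7 = 3×2 + 1
2 = 2×1 + 0  (stop)
So 70/9 = [7; 1, 3, 2].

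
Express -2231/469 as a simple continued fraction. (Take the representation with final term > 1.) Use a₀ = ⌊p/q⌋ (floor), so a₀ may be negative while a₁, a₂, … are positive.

-2231 = -5·469 + 114
469 = 4·114 + 13
114 = 8·13 + 10
13 = 1·10 + 3
10 = 3·3 + 1
3 = 3·1 + 0  (stop)
So -2231/469 = [-5; 4, 8, 1, 3, 3].

[-5; 4, 8, 1, 3, 3]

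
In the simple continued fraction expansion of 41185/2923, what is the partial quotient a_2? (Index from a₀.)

41185 = 14·2923 + 263   →  a_0 = 14
2923 = 11·263 + 30   →  a_1 = 11
263 = 8·30 + 23   →  a_2 = 8

8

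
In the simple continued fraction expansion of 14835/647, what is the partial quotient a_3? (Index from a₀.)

14835 = 22·647 + 601   →  a_0 = 22
647 = 1·601 + 46   →  a_1 = 1
601 = 13·46 + 3   →  a_2 = 13
46 = 15·3 + 1   →  a_3 = 15

15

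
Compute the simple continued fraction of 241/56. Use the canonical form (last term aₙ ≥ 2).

[4; 3, 3, 2, 2]

241 = 4·56 + 17
56 = 3·17 + 5
17 = 3·5 + 2
5 = 2·2 + 1
2 = 2·1 + 0  (stop)
So 241/56 = [4; 3, 3, 2, 2].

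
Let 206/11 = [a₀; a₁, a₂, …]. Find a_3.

206 = 18·11 + 8   →  a_0 = 18
11 = 1·8 + 3   →  a_1 = 1
8 = 2·3 + 2   →  a_2 = 2
3 = 1·2 + 1   →  a_3 = 1

1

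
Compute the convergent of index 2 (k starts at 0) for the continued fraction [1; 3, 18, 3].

Using pₖ = aₖpₖ₋₁ + pₖ₋₂, qₖ = aₖqₖ₋₁ + qₖ₋₂ (with p₋₁=1, p₋₂=0, q₋₁=0, q₋₂=1):
  k=0: a=1, p=1, q=1
  k=1: a=3, p=4, q=3
  k=2: a=18, p=73, q=55

73/55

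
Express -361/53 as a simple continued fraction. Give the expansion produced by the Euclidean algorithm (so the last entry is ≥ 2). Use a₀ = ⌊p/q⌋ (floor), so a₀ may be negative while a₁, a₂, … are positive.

-361 = -7*53 + 10
53 = 5*10 + 3
10 = 3*3 + 1
3 = 3*1 + 0  (stop)
So -361/53 = [-7; 5, 3, 3].

[-7; 5, 3, 3]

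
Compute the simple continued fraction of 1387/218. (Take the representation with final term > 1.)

[6; 2, 1, 3, 6, 3]

1387 = 6×218 + 79
218 = 2×79 + 60
79 = 1×60 + 19
60 = 3×19 + 3
19 = 6×3 + 1
3 = 3×1 + 0  (stop)
So 1387/218 = [6; 2, 1, 3, 6, 3].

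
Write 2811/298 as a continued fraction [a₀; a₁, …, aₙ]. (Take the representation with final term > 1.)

2811 = 9·298 + 129
298 = 2·129 + 40
129 = 3·40 + 9
40 = 4·9 + 4
9 = 2·4 + 1
4 = 4·1 + 0  (stop)
So 2811/298 = [9; 2, 3, 4, 2, 4].

[9; 2, 3, 4, 2, 4]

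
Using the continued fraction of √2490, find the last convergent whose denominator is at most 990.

49351/989

√2490 = [49; 1, 8, 1, 98, …] (period length 4).
Convergents:
  p_0/q_0 = 49/1
  p_1/q_1 = 50/1
  p_2/q_2 = 449/9
  p_3/q_3 = 499/10
  p_4/q_4 = 49351/989
  p_5/q_5 = 49850/999
q_4 = 989 ≤ 990 < 999 = q_5, so the answer is 49351/989.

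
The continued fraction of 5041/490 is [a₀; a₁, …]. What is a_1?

3

5041 = 10·490 + 141   →  a_0 = 10
490 = 3·141 + 67   →  a_1 = 3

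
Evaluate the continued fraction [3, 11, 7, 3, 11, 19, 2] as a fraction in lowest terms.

335666/108637

Fold from the inside: start with 2/1.
  19 + 1/2 = 39/2
  11 + 2/39 = 431/39
  3 + 39/431 = 1332/431
  7 + 431/1332 = 9755/1332
  11 + 1332/9755 = 108637/9755
  3 + 9755/108637 = 335666/108637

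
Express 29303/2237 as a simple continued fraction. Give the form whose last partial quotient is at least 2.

[13; 10, 13, 17]

29303 = 13·2237 + 222
2237 = 10·222 + 17
222 = 13·17 + 1
17 = 17·1 + 0  (stop)
So 29303/2237 = [13; 10, 13, 17].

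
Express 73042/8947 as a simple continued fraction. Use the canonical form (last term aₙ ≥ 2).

[8; 6, 9, 1, 2, 2, 3, 6]

73042 = 8×8947 + 1466
8947 = 6×1466 + 151
1466 = 9×151 + 107
151 = 1×107 + 44
107 = 2×44 + 19
44 = 2×19 + 6
19 = 3×6 + 1
6 = 6×1 + 0  (stop)
So 73042/8947 = [8; 6, 9, 1, 2, 2, 3, 6].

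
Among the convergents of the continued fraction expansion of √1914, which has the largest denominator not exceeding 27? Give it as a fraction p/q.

√1914 = [43; 1, 2, 1, 86, …] (period length 4).
Convergents:
  p_0/q_0 = 43/1
  p_1/q_1 = 44/1
  p_2/q_2 = 131/3
  p_3/q_3 = 175/4
  p_4/q_4 = 15181/347
q_3 = 4 ≤ 27 < 347 = q_4, so the answer is 175/4.

175/4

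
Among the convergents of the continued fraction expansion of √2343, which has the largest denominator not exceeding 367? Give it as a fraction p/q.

√2343 = [48; 2, 2, 8, 2, 2, 96, …] (period length 6).
Convergents:
  p_0/q_0 = 48/1
  p_1/q_1 = 97/2
  p_2/q_2 = 242/5
  p_3/q_3 = 2033/42
  p_4/q_4 = 4308/89
  p_5/q_5 = 10649/220
  p_6/q_6 = 1026612/21209
q_5 = 220 ≤ 367 < 21209 = q_6, so the answer is 10649/220.

10649/220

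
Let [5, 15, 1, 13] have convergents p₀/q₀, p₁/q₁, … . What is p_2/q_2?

81/16

Using pₖ = aₖpₖ₋₁ + pₖ₋₂, qₖ = aₖqₖ₋₁ + qₖ₋₂ (with p₋₁=1, p₋₂=0, q₋₁=0, q₋₂=1):
  k=0: a=5, p=5, q=1
  k=1: a=15, p=76, q=15
  k=2: a=1, p=81, q=16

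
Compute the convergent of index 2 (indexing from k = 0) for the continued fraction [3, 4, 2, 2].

Using pₖ = aₖpₖ₋₁ + pₖ₋₂, qₖ = aₖqₖ₋₁ + qₖ₋₂ (with p₋₁=1, p₋₂=0, q₋₁=0, q₋₂=1):
  k=0: a=3, p=3, q=1
  k=1: a=4, p=13, q=4
  k=2: a=2, p=29, q=9

29/9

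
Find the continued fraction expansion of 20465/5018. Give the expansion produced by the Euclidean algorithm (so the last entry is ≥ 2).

[4; 12, 1, 3, 3, 7, 4]

20465 = 4×5018 + 393
5018 = 12×393 + 302
393 = 1×302 + 91
302 = 3×91 + 29
91 = 3×29 + 4
29 = 7×4 + 1
4 = 4×1 + 0  (stop)
So 20465/5018 = [4; 12, 1, 3, 3, 7, 4].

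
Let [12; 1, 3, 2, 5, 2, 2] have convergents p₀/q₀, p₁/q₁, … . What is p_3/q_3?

115/9

Using pₖ = aₖpₖ₋₁ + pₖ₋₂, qₖ = aₖqₖ₋₁ + qₖ₋₂ (with p₋₁=1, p₋₂=0, q₋₁=0, q₋₂=1):
  k=0: a=12, p=12, q=1
  k=1: a=1, p=13, q=1
  k=2: a=3, p=51, q=4
  k=3: a=2, p=115, q=9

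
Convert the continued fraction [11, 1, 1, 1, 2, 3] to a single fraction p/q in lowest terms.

314/27

Fold from the inside: start with 3/1.
  2 + 1/3 = 7/3
  1 + 3/7 = 10/7
  1 + 7/10 = 17/10
  1 + 10/17 = 27/17
  11 + 17/27 = 314/27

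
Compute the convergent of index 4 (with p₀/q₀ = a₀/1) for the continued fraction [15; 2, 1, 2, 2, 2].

Using pₖ = aₖpₖ₋₁ + pₖ₋₂, qₖ = aₖqₖ₋₁ + qₖ₋₂ (with p₋₁=1, p₋₂=0, q₋₁=0, q₋₂=1):
  k=0: a=15, p=15, q=1
  k=1: a=2, p=31, q=2
  k=2: a=1, p=46, q=3
  k=3: a=2, p=123, q=8
  k=4: a=2, p=292, q=19

292/19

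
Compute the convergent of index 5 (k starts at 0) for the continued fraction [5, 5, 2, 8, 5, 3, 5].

Using pₖ = aₖpₖ₋₁ + pₖ₋₂, qₖ = aₖqₖ₋₁ + qₖ₋₂ (with p₋₁=1, p₋₂=0, q₋₁=0, q₋₂=1):
  k=0: a=5, p=5, q=1
  k=1: a=5, p=26, q=5
  k=2: a=2, p=57, q=11
  k=3: a=8, p=482, q=93
  k=4: a=5, p=2467, q=476
  k=5: a=3, p=7883, q=1521

7883/1521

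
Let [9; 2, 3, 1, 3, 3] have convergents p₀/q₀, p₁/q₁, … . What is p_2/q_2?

Using pₖ = aₖpₖ₋₁ + pₖ₋₂, qₖ = aₖqₖ₋₁ + qₖ₋₂ (with p₋₁=1, p₋₂=0, q₋₁=0, q₋₂=1):
  k=0: a=9, p=9, q=1
  k=1: a=2, p=19, q=2
  k=2: a=3, p=66, q=7

66/7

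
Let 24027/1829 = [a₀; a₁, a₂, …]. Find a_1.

7

24027 = 13·1829 + 250   →  a_0 = 13
1829 = 7·250 + 79   →  a_1 = 7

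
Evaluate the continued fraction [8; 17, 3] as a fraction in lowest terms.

Using pₖ = aₖpₖ₋₁ + pₖ₋₂ and qₖ = aₖqₖ₋₁ + qₖ₋₂:
  k=0: a=8, p=8, q=1
  k=1: a=17, p=137, q=17
  k=2: a=3, p=419, q=52

419/52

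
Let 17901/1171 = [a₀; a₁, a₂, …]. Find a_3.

16

17901 = 15·1171 + 336   →  a_0 = 15
1171 = 3·336 + 163   →  a_1 = 3
336 = 2·163 + 10   →  a_2 = 2
163 = 16·10 + 3   →  a_3 = 16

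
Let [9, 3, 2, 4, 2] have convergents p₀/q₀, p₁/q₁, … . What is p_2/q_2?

Using pₖ = aₖpₖ₋₁ + pₖ₋₂, qₖ = aₖqₖ₋₁ + qₖ₋₂ (with p₋₁=1, p₋₂=0, q₋₁=0, q₋₂=1):
  k=0: a=9, p=9, q=1
  k=1: a=3, p=28, q=3
  k=2: a=2, p=65, q=7

65/7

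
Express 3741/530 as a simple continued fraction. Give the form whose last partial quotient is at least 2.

3741 = 7*530 + 31
530 = 17*31 + 3
31 = 10*3 + 1
3 = 3*1 + 0  (stop)
So 3741/530 = [7; 17, 10, 3].

[7; 17, 10, 3]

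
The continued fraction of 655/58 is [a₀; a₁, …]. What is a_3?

655 = 11·58 + 17   →  a_0 = 11
58 = 3·17 + 7   →  a_1 = 3
17 = 2·7 + 3   →  a_2 = 2
7 = 2·3 + 1   →  a_3 = 2

2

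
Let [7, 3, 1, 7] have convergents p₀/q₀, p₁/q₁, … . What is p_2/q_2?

Using pₖ = aₖpₖ₋₁ + pₖ₋₂, qₖ = aₖqₖ₋₁ + qₖ₋₂ (with p₋₁=1, p₋₂=0, q₋₁=0, q₋₂=1):
  k=0: a=7, p=7, q=1
  k=1: a=3, p=22, q=3
  k=2: a=1, p=29, q=4

29/4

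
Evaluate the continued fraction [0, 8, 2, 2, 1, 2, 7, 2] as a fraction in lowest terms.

299/2518

Using pₖ = aₖpₖ₋₁ + pₖ₋₂ and qₖ = aₖqₖ₋₁ + qₖ₋₂:
  k=0: a=0, p=0, q=1
  k=1: a=8, p=1, q=8
  k=2: a=2, p=2, q=17
  k=3: a=2, p=5, q=42
  k=4: a=1, p=7, q=59
  k=5: a=2, p=19, q=160
  k=6: a=7, p=140, q=1179
  k=7: a=2, p=299, q=2518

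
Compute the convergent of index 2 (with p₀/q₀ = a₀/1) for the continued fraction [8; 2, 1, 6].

Using pₖ = aₖpₖ₋₁ + pₖ₋₂, qₖ = aₖqₖ₋₁ + qₖ₋₂ (with p₋₁=1, p₋₂=0, q₋₁=0, q₋₂=1):
  k=0: a=8, p=8, q=1
  k=1: a=2, p=17, q=2
  k=2: a=1, p=25, q=3

25/3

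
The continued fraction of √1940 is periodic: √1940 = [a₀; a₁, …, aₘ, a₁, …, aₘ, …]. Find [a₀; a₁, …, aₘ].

a₀ = ⌊√1940⌋ = 44.
With m₀=0, d₀=1 and mₖ₊₁ = dₖaₖ − mₖ, dₖ₊₁ = (n − mₖ₊₁²)/dₖ, aₖ₊₁ = ⌊(a₀+mₖ₊₁)/dₖ₊₁⌋:
  k=1: m=44, d=4, a=22
  k=2: m=44, d=1, a=88
d=1 and a=2a₀=88 at k=2, so the next step gives (m, d) = (44, 4) again — its k=1 value — and the period has length 2.

[44; 22, 88]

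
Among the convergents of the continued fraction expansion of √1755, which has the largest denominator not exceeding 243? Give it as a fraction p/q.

√1755 = [41; 1, 8, 3, 8, 1, 82, …] (period length 6).
Convergents:
  p_0/q_0 = 41/1
  p_1/q_1 = 42/1
  p_2/q_2 = 377/9
  p_3/q_3 = 1173/28
  p_4/q_4 = 9761/233
  p_5/q_5 = 10934/261
q_4 = 233 ≤ 243 < 261 = q_5, so the answer is 9761/233.

9761/233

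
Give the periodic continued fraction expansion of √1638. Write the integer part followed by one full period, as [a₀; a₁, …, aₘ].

[40; 2, 8, 2, 80]

a₀ = ⌊√1638⌋ = 40.
With m₀=0, d₀=1 and mₖ₊₁ = dₖaₖ − mₖ, dₖ₊₁ = (n − mₖ₊₁²)/dₖ, aₖ₊₁ = ⌊(a₀+mₖ₊₁)/dₖ₊₁⌋:
  k=1: m=40, d=38, a=2
  k=2: m=36, d=9, a=8
  k=3: m=36, d=38, a=2
  k=4: m=40, d=1, a=80
d=1 and a=2a₀=80 at k=4, so the next step gives (m, d) = (40, 38) again — its k=1 value — and the period has length 4.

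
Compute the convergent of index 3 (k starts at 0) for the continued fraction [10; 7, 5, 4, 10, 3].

Using pₖ = aₖpₖ₋₁ + pₖ₋₂, qₖ = aₖqₖ₋₁ + qₖ₋₂ (with p₋₁=1, p₋₂=0, q₋₁=0, q₋₂=1):
  k=0: a=10, p=10, q=1
  k=1: a=7, p=71, q=7
  k=2: a=5, p=365, q=36
  k=3: a=4, p=1531, q=151

1531/151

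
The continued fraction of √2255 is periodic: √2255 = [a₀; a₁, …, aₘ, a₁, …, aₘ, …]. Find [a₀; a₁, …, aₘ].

a₀ = ⌊√2255⌋ = 47.
With m₀=0, d₀=1 and mₖ₊₁ = dₖaₖ − mₖ, dₖ₊₁ = (n − mₖ₊₁²)/dₖ, aₖ₊₁ = ⌊(a₀+mₖ₊₁)/dₖ₊₁⌋:
  k=1: m=47, d=46, a=2
  k=2: m=45, d=5, a=18
  k=3: m=45, d=46, a=2
  k=4: m=47, d=1, a=94
d=1 and a=2a₀=94 at k=4, so the next step gives (m, d) = (47, 46) again — its k=1 value — and the period has length 4.

[47; 2, 18, 2, 94]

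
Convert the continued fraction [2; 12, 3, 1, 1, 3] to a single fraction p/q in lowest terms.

639/307

Using pₖ = aₖpₖ₋₁ + pₖ₋₂ and qₖ = aₖqₖ₋₁ + qₖ₋₂:
  k=0: a=2, p=2, q=1
  k=1: a=12, p=25, q=12
  k=2: a=3, p=77, q=37
  k=3: a=1, p=102, q=49
  k=4: a=1, p=179, q=86
  k=5: a=3, p=639, q=307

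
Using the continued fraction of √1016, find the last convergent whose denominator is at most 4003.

113761/3569

√1016 = [31; 1, 6, 1, 62, …] (period length 4).
Convergents:
  p_0/q_0 = 31/1
  p_1/q_1 = 32/1
  p_2/q_2 = 223/7
  p_3/q_3 = 255/8
  p_4/q_4 = 16033/503
  p_5/q_5 = 16288/511
  p_6/q_6 = 113761/3569
  p_7/q_7 = 130049/4080
q_6 = 3569 ≤ 4003 < 4080 = q_7, so the answer is 113761/3569.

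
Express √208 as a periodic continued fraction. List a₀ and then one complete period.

[14; 2, 2, 1, 2, 2, 28]

a₀ = ⌊√208⌋ = 14.
With m₀=0, d₀=1 and mₖ₊₁ = dₖaₖ − mₖ, dₖ₊₁ = (n − mₖ₊₁²)/dₖ, aₖ₊₁ = ⌊(a₀+mₖ₊₁)/dₖ₊₁⌋:
  k=1: m=14, d=12, a=2
  k=2: m=10, d=9, a=2
  k=3: m=8, d=16, a=1
  k=4: m=8, d=9, a=2
  k=5: m=10, d=12, a=2
  k=6: m=14, d=1, a=28
d=1 and a=2a₀=28 at k=6, so the next step gives (m, d) = (14, 12) again — its k=1 value — and the period has length 6.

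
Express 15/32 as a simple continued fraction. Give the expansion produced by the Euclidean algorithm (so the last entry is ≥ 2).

15 = 0·32 + 15
32 = 2·15 + 2
15 = 7·2 + 1
2 = 2·1 + 0  (stop)
So 15/32 = [0; 2, 7, 2].

[0; 2, 7, 2]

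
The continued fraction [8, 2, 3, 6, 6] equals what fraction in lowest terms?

2285/271

Using pₖ = aₖpₖ₋₁ + pₖ₋₂ and qₖ = aₖqₖ₋₁ + qₖ₋₂:
  k=0: a=8, p=8, q=1
  k=1: a=2, p=17, q=2
  k=2: a=3, p=59, q=7
  k=3: a=6, p=371, q=44
  k=4: a=6, p=2285, q=271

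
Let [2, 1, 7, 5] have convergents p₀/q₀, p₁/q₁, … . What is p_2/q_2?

Using pₖ = aₖpₖ₋₁ + pₖ₋₂, qₖ = aₖqₖ₋₁ + qₖ₋₂ (with p₋₁=1, p₋₂=0, q₋₁=0, q₋₂=1):
  k=0: a=2, p=2, q=1
  k=1: a=1, p=3, q=1
  k=2: a=7, p=23, q=8

23/8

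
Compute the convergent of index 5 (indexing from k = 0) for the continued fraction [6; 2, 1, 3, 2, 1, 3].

229/36

Using pₖ = aₖpₖ₋₁ + pₖ₋₂, qₖ = aₖqₖ₋₁ + qₖ₋₂ (with p₋₁=1, p₋₂=0, q₋₁=0, q₋₂=1):
  k=0: a=6, p=6, q=1
  k=1: a=2, p=13, q=2
  k=2: a=1, p=19, q=3
  k=3: a=3, p=70, q=11
  k=4: a=2, p=159, q=25
  k=5: a=1, p=229, q=36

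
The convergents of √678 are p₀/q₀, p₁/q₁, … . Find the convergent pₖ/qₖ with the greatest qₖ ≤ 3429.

35230/1353

√678 = [26; 26, 52, …] (period length 2).
Convergents:
  p_0/q_0 = 26/1
  p_1/q_1 = 677/26
  p_2/q_2 = 35230/1353
  p_3/q_3 = 916657/35204
q_2 = 1353 ≤ 3429 < 35204 = q_3, so the answer is 35230/1353.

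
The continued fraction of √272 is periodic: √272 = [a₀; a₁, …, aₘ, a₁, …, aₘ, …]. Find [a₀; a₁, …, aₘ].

[16; 2, 32]

a₀ = ⌊√272⌋ = 16.
With m₀=0, d₀=1 and mₖ₊₁ = dₖaₖ − mₖ, dₖ₊₁ = (n − mₖ₊₁²)/dₖ, aₖ₊₁ = ⌊(a₀+mₖ₊₁)/dₖ₊₁⌋:
  k=1: m=16, d=16, a=2
  k=2: m=16, d=1, a=32
d=1 and a=2a₀=32 at k=2, so the next step gives (m, d) = (16, 16) again — its k=1 value — and the period has length 2.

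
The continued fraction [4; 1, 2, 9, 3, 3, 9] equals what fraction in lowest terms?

Fold from the inside: start with 9/1.
  3 + 1/9 = 28/9
  3 + 9/28 = 93/28
  9 + 28/93 = 865/93
  2 + 93/865 = 1823/865
  1 + 865/1823 = 2688/1823
  4 + 1823/2688 = 12575/2688

12575/2688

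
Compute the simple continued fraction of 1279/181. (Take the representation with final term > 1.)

1279 = 7×181 + 12
181 = 15×12 + 1
12 = 12×1 + 0  (stop)
So 1279/181 = [7; 15, 12].

[7; 15, 12]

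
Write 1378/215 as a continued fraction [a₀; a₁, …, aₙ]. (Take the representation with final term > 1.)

1378 = 6*215 + 88
215 = 2*88 + 39
88 = 2*39 + 10
39 = 3*10 + 9
10 = 1*9 + 1
9 = 9*1 + 0  (stop)
So 1378/215 = [6; 2, 2, 3, 1, 9].

[6; 2, 2, 3, 1, 9]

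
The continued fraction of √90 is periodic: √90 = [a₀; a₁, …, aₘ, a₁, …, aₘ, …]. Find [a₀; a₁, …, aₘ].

[9; 2, 18]

a₀ = ⌊√90⌋ = 9.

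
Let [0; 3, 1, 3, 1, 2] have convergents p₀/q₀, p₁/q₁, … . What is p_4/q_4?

5/19

Using pₖ = aₖpₖ₋₁ + pₖ₋₂, qₖ = aₖqₖ₋₁ + qₖ₋₂ (with p₋₁=1, p₋₂=0, q₋₁=0, q₋₂=1):
  k=0: a=0, p=0, q=1
  k=1: a=3, p=1, q=3
  k=2: a=1, p=1, q=4
  k=3: a=3, p=4, q=15
  k=4: a=1, p=5, q=19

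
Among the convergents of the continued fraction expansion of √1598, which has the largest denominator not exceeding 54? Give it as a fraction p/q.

1599/40

√1598 = [39; 1, 38, 1, 78, …] (period length 4).
Convergents:
  p_0/q_0 = 39/1
  p_1/q_1 = 40/1
  p_2/q_2 = 1559/39
  p_3/q_3 = 1599/40
  p_4/q_4 = 126281/3159
q_3 = 40 ≤ 54 < 3159 = q_4, so the answer is 1599/40.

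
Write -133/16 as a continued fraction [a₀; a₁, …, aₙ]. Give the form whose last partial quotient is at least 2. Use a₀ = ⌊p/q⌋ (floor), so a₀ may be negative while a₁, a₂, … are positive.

-133 = -9*16 + 11
16 = 1*11 + 5
11 = 2*5 + 1
5 = 5*1 + 0  (stop)
So -133/16 = [-9; 1, 2, 5].

[-9; 1, 2, 5]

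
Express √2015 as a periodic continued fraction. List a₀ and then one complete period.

[44; 1, 7, 1, 88]

a₀ = ⌊√2015⌋ = 44.
With m₀=0, d₀=1 and mₖ₊₁ = dₖaₖ − mₖ, dₖ₊₁ = (n − mₖ₊₁²)/dₖ, aₖ₊₁ = ⌊(a₀+mₖ₊₁)/dₖ₊₁⌋:
  k=1: m=44, d=79, a=1
  k=2: m=35, d=10, a=7
  k=3: m=35, d=79, a=1
  k=4: m=44, d=1, a=88
d=1 and a=2a₀=88 at k=4, so the next step gives (m, d) = (44, 79) again — its k=1 value — and the period has length 4.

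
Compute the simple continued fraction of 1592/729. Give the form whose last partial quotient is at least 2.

[2; 5, 2, 3, 1, 2, 5]

1592 = 2*729 + 134
729 = 5*134 + 59
134 = 2*59 + 16
59 = 3*16 + 11
16 = 1*11 + 5
11 = 2*5 + 1
5 = 5*1 + 0  (stop)
So 1592/729 = [2; 5, 2, 3, 1, 2, 5].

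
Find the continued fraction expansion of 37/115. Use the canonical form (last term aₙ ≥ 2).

37 = 0×115 + 37
115 = 3×37 + 4
37 = 9×4 + 1
4 = 4×1 + 0  (stop)
So 37/115 = [0; 3, 9, 4].

[0; 3, 9, 4]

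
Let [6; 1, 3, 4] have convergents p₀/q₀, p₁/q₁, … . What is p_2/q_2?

27/4

Using pₖ = aₖpₖ₋₁ + pₖ₋₂, qₖ = aₖqₖ₋₁ + qₖ₋₂ (with p₋₁=1, p₋₂=0, q₋₁=0, q₋₂=1):
  k=0: a=6, p=6, q=1
  k=1: a=1, p=7, q=1
  k=2: a=3, p=27, q=4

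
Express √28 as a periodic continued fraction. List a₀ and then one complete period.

[5; 3, 2, 3, 10]

a₀ = ⌊√28⌋ = 5.
With m₀=0, d₀=1 and mₖ₊₁ = dₖaₖ − mₖ, dₖ₊₁ = (n − mₖ₊₁²)/dₖ, aₖ₊₁ = ⌊(a₀+mₖ₊₁)/dₖ₊₁⌋:
  k=1: m=5, d=3, a=3
  k=2: m=4, d=4, a=2
  k=3: m=4, d=3, a=3
  k=4: m=5, d=1, a=10
d=1 and a=2a₀=10 at k=4, so the next step gives (m, d) = (5, 3) again — its k=1 value — and the period has length 4.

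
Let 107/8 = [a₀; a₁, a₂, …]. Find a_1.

2

107 = 13·8 + 3   →  a_0 = 13
8 = 2·3 + 2   →  a_1 = 2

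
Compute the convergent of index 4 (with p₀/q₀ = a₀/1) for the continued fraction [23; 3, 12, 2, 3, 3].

6251/268

Using pₖ = aₖpₖ₋₁ + pₖ₋₂, qₖ = aₖqₖ₋₁ + qₖ₋₂ (with p₋₁=1, p₋₂=0, q₋₁=0, q₋₂=1):
  k=0: a=23, p=23, q=1
  k=1: a=3, p=70, q=3
  k=2: a=12, p=863, q=37
  k=3: a=2, p=1796, q=77
  k=4: a=3, p=6251, q=268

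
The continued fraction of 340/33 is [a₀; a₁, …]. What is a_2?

340 = 10·33 + 10   →  a_0 = 10
33 = 3·10 + 3   →  a_1 = 3
10 = 3·3 + 1   →  a_2 = 3

3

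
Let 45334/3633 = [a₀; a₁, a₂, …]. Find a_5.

1

45334 = 12·3633 + 1738   →  a_0 = 12
3633 = 2·1738 + 157   →  a_1 = 2
1738 = 11·157 + 11   →  a_2 = 11
157 = 14·11 + 3   →  a_3 = 14
11 = 3·3 + 2   →  a_4 = 3
3 = 1·2 + 1   →  a_5 = 1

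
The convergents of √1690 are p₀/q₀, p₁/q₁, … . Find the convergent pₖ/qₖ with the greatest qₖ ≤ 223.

3001/73

√1690 = [41; 9, 8, 9, 82, …] (period length 4).
Convergents:
  p_0/q_0 = 41/1
  p_1/q_1 = 370/9
  p_2/q_2 = 3001/73
  p_3/q_3 = 27379/666
q_2 = 73 ≤ 223 < 666 = q_3, so the answer is 3001/73.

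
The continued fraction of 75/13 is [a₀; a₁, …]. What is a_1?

1

75 = 5·13 + 10   →  a_0 = 5
13 = 1·10 + 3   →  a_1 = 1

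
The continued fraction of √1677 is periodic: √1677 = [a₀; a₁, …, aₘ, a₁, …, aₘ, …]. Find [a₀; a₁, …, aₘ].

a₀ = ⌊√1677⌋ = 40.
With m₀=0, d₀=1 and mₖ₊₁ = dₖaₖ − mₖ, dₖ₊₁ = (n − mₖ₊₁²)/dₖ, aₖ₊₁ = ⌊(a₀+mₖ₊₁)/dₖ₊₁⌋:
  k=1: m=40, d=77, a=1
  k=2: m=37, d=4, a=19
  k=3: m=39, d=39, a=2
  k=4: m=39, d=4, a=19
  k=5: m=37, d=77, a=1
  k=6: m=40, d=1, a=80
d=1 and a=2a₀=80 at k=6, so the next step gives (m, d) = (40, 77) again — its k=1 value — and the period has length 6.

[40; 1, 19, 2, 19, 1, 80]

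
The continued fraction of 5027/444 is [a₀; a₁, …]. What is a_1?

5027 = 11·444 + 143   →  a_0 = 11
444 = 3·143 + 15   →  a_1 = 3

3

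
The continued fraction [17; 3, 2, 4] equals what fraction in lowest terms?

536/31

Fold from the inside: start with 4/1.
  2 + 1/4 = 9/4
  3 + 4/9 = 31/9
  17 + 9/31 = 536/31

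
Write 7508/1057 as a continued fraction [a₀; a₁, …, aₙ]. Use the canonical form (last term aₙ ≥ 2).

[7; 9, 1, 2, 3, 3, 3]

7508 = 7×1057 + 109
1057 = 9×109 + 76
109 = 1×76 + 33
76 = 2×33 + 10
33 = 3×10 + 3
10 = 3×3 + 1
3 = 3×1 + 0  (stop)
So 7508/1057 = [7; 9, 1, 2, 3, 3, 3].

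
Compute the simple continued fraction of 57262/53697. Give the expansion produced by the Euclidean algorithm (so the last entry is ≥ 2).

57262 = 1·53697 + 3565
53697 = 15·3565 + 222
3565 = 16·222 + 13
222 = 17·13 + 1
13 = 13·1 + 0  (stop)
So 57262/53697 = [1; 15, 16, 17, 13].

[1; 15, 16, 17, 13]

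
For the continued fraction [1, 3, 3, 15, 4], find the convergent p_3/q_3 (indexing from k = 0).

199/153

Using pₖ = aₖpₖ₋₁ + pₖ₋₂, qₖ = aₖqₖ₋₁ + qₖ₋₂ (with p₋₁=1, p₋₂=0, q₋₁=0, q₋₂=1):
  k=0: a=1, p=1, q=1
  k=1: a=3, p=4, q=3
  k=2: a=3, p=13, q=10
  k=3: a=15, p=199, q=153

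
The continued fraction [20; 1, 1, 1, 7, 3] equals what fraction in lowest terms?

1487/72

Using pₖ = aₖpₖ₋₁ + pₖ₋₂ and qₖ = aₖqₖ₋₁ + qₖ₋₂:
  k=0: a=20, p=20, q=1
  k=1: a=1, p=21, q=1
  k=2: a=1, p=41, q=2
  k=3: a=1, p=62, q=3
  k=4: a=7, p=475, q=23
  k=5: a=3, p=1487, q=72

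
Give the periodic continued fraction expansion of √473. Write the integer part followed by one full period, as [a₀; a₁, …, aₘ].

a₀ = ⌊√473⌋ = 21.
With m₀=0, d₀=1 and mₖ₊₁ = dₖaₖ − mₖ, dₖ₊₁ = (n − mₖ₊₁²)/dₖ, aₖ₊₁ = ⌊(a₀+mₖ₊₁)/dₖ₊₁⌋:
  k=1: m=21, d=32, a=1
  k=2: m=11, d=11, a=2
  k=3: m=11, d=32, a=1
  k=4: m=21, d=1, a=42
d=1 and a=2a₀=42 at k=4, so the next step gives (m, d) = (21, 32) again — its k=1 value — and the period has length 4.

[21; 1, 2, 1, 42]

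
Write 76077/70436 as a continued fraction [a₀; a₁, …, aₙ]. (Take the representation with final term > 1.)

[1; 12, 2, 17, 1, 14, 3, 3]

76077 = 1×70436 + 5641
70436 = 12×5641 + 2744
5641 = 2×2744 + 153
2744 = 17×153 + 143
153 = 1×143 + 10
143 = 14×10 + 3
10 = 3×3 + 1
3 = 3×1 + 0  (stop)
So 76077/70436 = [1; 12, 2, 17, 1, 14, 3, 3].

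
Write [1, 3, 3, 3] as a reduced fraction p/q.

Fold from the inside: start with 3/1.
  3 + 1/3 = 10/3
  3 + 3/10 = 33/10
  1 + 10/33 = 43/33

43/33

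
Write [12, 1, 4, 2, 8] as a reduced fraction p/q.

Using pₖ = aₖpₖ₋₁ + pₖ₋₂ and qₖ = aₖqₖ₋₁ + qₖ₋₂:
  k=0: a=12, p=12, q=1
  k=1: a=1, p=13, q=1
  k=2: a=4, p=64, q=5
  k=3: a=2, p=141, q=11
  k=4: a=8, p=1192, q=93

1192/93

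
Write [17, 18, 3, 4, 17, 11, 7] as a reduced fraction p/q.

5483811/321544

Fold from the inside: start with 7/1.
  11 + 1/7 = 78/7
  17 + 7/78 = 1333/78
  4 + 78/1333 = 5410/1333
  3 + 1333/5410 = 17563/5410
  18 + 5410/17563 = 321544/17563
  17 + 17563/321544 = 5483811/321544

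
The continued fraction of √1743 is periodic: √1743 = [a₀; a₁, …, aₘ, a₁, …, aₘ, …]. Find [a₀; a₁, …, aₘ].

[41; 1, 2, 1, 82]

a₀ = ⌊√1743⌋ = 41.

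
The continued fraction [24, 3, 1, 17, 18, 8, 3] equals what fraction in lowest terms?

782491/32263

Using pₖ = aₖpₖ₋₁ + pₖ₋₂ and qₖ = aₖqₖ₋₁ + qₖ₋₂:
  k=0: a=24, p=24, q=1
  k=1: a=3, p=73, q=3
  k=2: a=1, p=97, q=4
  k=3: a=17, p=1722, q=71
  k=4: a=18, p=31093, q=1282
  k=5: a=8, p=250466, q=10327
  k=6: a=3, p=782491, q=32263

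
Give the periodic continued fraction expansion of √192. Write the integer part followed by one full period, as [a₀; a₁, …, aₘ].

[13; 1, 5, 1, 26]

a₀ = ⌊√192⌋ = 13.
With m₀=0, d₀=1 and mₖ₊₁ = dₖaₖ − mₖ, dₖ₊₁ = (n − mₖ₊₁²)/dₖ, aₖ₊₁ = ⌊(a₀+mₖ₊₁)/dₖ₊₁⌋:
  k=1: m=13, d=23, a=1
  k=2: m=10, d=4, a=5
  k=3: m=10, d=23, a=1
  k=4: m=13, d=1, a=26
d=1 and a=2a₀=26 at k=4, so the next step gives (m, d) = (13, 23) again — its k=1 value — and the period has length 4.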